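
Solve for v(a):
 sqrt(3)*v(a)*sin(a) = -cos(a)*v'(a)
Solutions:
 v(a) = C1*cos(a)^(sqrt(3))


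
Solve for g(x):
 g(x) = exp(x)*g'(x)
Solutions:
 g(x) = C1*exp(-exp(-x))


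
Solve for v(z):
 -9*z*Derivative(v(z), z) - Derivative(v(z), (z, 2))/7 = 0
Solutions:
 v(z) = C1 + C2*erf(3*sqrt(14)*z/2)


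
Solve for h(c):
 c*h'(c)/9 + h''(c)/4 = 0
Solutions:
 h(c) = C1 + C2*erf(sqrt(2)*c/3)


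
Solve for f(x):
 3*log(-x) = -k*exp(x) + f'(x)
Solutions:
 f(x) = C1 + k*exp(x) + 3*x*log(-x) - 3*x


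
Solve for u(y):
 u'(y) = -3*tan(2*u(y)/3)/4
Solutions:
 u(y) = -3*asin(C1*exp(-y/2))/2 + 3*pi/2
 u(y) = 3*asin(C1*exp(-y/2))/2


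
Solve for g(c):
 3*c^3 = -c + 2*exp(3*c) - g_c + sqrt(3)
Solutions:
 g(c) = C1 - 3*c^4/4 - c^2/2 + sqrt(3)*c + 2*exp(3*c)/3


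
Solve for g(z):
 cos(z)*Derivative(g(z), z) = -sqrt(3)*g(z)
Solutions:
 g(z) = C1*(sin(z) - 1)^(sqrt(3)/2)/(sin(z) + 1)^(sqrt(3)/2)


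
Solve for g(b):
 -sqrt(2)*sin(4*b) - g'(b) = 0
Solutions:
 g(b) = C1 + sqrt(2)*cos(4*b)/4


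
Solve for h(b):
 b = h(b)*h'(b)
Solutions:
 h(b) = -sqrt(C1 + b^2)
 h(b) = sqrt(C1 + b^2)


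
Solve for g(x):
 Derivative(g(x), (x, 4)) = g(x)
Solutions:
 g(x) = C1*exp(-x) + C2*exp(x) + C3*sin(x) + C4*cos(x)


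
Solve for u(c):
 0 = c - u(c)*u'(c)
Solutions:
 u(c) = -sqrt(C1 + c^2)
 u(c) = sqrt(C1 + c^2)


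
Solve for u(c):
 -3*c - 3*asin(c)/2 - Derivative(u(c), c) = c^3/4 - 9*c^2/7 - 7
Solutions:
 u(c) = C1 - c^4/16 + 3*c^3/7 - 3*c^2/2 - 3*c*asin(c)/2 + 7*c - 3*sqrt(1 - c^2)/2


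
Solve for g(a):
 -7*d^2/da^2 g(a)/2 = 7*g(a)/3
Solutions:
 g(a) = C1*sin(sqrt(6)*a/3) + C2*cos(sqrt(6)*a/3)


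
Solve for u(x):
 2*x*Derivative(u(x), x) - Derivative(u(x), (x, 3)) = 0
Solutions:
 u(x) = C1 + Integral(C2*airyai(2^(1/3)*x) + C3*airybi(2^(1/3)*x), x)


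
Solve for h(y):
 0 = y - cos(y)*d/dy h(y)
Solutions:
 h(y) = C1 + Integral(y/cos(y), y)


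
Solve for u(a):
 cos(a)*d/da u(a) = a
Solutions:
 u(a) = C1 + Integral(a/cos(a), a)


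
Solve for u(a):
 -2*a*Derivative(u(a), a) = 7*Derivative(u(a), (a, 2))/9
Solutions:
 u(a) = C1 + C2*erf(3*sqrt(7)*a/7)


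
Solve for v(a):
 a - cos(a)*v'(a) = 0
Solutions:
 v(a) = C1 + Integral(a/cos(a), a)


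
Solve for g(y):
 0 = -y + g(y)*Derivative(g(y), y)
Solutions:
 g(y) = -sqrt(C1 + y^2)
 g(y) = sqrt(C1 + y^2)


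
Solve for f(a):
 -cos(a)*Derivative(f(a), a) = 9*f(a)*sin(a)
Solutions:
 f(a) = C1*cos(a)^9


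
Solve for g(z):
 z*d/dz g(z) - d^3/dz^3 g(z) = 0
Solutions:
 g(z) = C1 + Integral(C2*airyai(z) + C3*airybi(z), z)


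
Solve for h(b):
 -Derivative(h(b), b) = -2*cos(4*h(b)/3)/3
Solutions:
 -2*b/3 - 3*log(sin(4*h(b)/3) - 1)/8 + 3*log(sin(4*h(b)/3) + 1)/8 = C1


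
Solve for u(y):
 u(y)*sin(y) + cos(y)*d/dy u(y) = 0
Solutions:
 u(y) = C1*cos(y)


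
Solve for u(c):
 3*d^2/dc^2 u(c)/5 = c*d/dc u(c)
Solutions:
 u(c) = C1 + C2*erfi(sqrt(30)*c/6)


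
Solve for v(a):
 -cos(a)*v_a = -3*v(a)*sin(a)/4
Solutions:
 v(a) = C1/cos(a)^(3/4)


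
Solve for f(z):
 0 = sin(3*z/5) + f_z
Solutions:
 f(z) = C1 + 5*cos(3*z/5)/3


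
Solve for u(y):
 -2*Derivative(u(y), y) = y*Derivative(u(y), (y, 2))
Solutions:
 u(y) = C1 + C2/y


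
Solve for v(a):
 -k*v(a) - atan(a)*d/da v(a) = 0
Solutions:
 v(a) = C1*exp(-k*Integral(1/atan(a), a))


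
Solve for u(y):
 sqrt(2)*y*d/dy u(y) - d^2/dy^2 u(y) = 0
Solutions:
 u(y) = C1 + C2*erfi(2^(3/4)*y/2)


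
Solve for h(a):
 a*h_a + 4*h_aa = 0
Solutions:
 h(a) = C1 + C2*erf(sqrt(2)*a/4)


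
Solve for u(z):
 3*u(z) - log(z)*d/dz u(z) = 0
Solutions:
 u(z) = C1*exp(3*li(z))


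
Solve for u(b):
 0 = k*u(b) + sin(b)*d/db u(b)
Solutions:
 u(b) = C1*exp(k*(-log(cos(b) - 1) + log(cos(b) + 1))/2)


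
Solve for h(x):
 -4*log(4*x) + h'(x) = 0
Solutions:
 h(x) = C1 + 4*x*log(x) - 4*x + x*log(256)


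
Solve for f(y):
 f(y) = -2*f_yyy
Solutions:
 f(y) = C3*exp(-2^(2/3)*y/2) + (C1*sin(2^(2/3)*sqrt(3)*y/4) + C2*cos(2^(2/3)*sqrt(3)*y/4))*exp(2^(2/3)*y/4)


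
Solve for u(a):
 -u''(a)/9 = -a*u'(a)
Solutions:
 u(a) = C1 + C2*erfi(3*sqrt(2)*a/2)


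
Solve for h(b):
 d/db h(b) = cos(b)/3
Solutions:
 h(b) = C1 + sin(b)/3


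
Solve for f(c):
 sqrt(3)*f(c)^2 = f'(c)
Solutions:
 f(c) = -1/(C1 + sqrt(3)*c)


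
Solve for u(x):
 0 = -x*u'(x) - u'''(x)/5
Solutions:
 u(x) = C1 + Integral(C2*airyai(-5^(1/3)*x) + C3*airybi(-5^(1/3)*x), x)


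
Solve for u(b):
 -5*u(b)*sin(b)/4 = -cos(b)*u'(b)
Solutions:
 u(b) = C1/cos(b)^(5/4)


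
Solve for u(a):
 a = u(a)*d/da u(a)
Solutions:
 u(a) = -sqrt(C1 + a^2)
 u(a) = sqrt(C1 + a^2)


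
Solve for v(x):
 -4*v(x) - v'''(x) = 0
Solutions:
 v(x) = C3*exp(-2^(2/3)*x) + (C1*sin(2^(2/3)*sqrt(3)*x/2) + C2*cos(2^(2/3)*sqrt(3)*x/2))*exp(2^(2/3)*x/2)


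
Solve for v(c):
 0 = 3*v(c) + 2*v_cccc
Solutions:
 v(c) = (C1*sin(6^(1/4)*c/2) + C2*cos(6^(1/4)*c/2))*exp(-6^(1/4)*c/2) + (C3*sin(6^(1/4)*c/2) + C4*cos(6^(1/4)*c/2))*exp(6^(1/4)*c/2)


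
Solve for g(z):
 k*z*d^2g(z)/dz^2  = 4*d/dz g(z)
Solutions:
 g(z) = C1 + z^(((re(k) + 4)*re(k) + im(k)^2)/(re(k)^2 + im(k)^2))*(C2*sin(4*log(z)*Abs(im(k))/(re(k)^2 + im(k)^2)) + C3*cos(4*log(z)*im(k)/(re(k)^2 + im(k)^2)))


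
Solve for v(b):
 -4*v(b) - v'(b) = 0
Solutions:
 v(b) = C1*exp(-4*b)


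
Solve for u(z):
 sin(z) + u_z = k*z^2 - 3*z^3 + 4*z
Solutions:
 u(z) = C1 + k*z^3/3 - 3*z^4/4 + 2*z^2 + cos(z)


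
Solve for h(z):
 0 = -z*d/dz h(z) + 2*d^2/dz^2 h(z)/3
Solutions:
 h(z) = C1 + C2*erfi(sqrt(3)*z/2)


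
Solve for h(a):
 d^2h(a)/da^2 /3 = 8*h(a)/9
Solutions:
 h(a) = C1*exp(-2*sqrt(6)*a/3) + C2*exp(2*sqrt(6)*a/3)


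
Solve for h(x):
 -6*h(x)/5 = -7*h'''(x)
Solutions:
 h(x) = C3*exp(35^(2/3)*6^(1/3)*x/35) + (C1*sin(2^(1/3)*3^(5/6)*35^(2/3)*x/70) + C2*cos(2^(1/3)*3^(5/6)*35^(2/3)*x/70))*exp(-35^(2/3)*6^(1/3)*x/70)


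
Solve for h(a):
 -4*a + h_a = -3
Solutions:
 h(a) = C1 + 2*a^2 - 3*a


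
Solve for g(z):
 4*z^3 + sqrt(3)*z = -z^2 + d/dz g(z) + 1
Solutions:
 g(z) = C1 + z^4 + z^3/3 + sqrt(3)*z^2/2 - z


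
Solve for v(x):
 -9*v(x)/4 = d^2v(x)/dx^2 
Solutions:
 v(x) = C1*sin(3*x/2) + C2*cos(3*x/2)


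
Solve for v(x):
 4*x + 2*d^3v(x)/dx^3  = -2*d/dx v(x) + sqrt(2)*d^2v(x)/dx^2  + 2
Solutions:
 v(x) = C1 - x^2 - sqrt(2)*x + x + (C2*sin(sqrt(14)*x/4) + C3*cos(sqrt(14)*x/4))*exp(sqrt(2)*x/4)


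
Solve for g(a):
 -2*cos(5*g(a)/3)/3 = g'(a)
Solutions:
 2*a/3 - 3*log(sin(5*g(a)/3) - 1)/10 + 3*log(sin(5*g(a)/3) + 1)/10 = C1


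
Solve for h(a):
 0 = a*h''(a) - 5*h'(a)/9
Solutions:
 h(a) = C1 + C2*a^(14/9)


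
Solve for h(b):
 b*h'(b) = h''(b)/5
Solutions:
 h(b) = C1 + C2*erfi(sqrt(10)*b/2)


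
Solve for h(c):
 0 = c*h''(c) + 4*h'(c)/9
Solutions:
 h(c) = C1 + C2*c^(5/9)


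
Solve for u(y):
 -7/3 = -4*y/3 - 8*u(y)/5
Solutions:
 u(y) = 35/24 - 5*y/6


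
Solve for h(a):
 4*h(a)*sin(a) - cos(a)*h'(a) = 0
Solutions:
 h(a) = C1/cos(a)^4


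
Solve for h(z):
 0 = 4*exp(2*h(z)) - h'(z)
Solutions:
 h(z) = log(-sqrt(-1/(C1 + 4*z))) - log(2)/2
 h(z) = log(-1/(C1 + 4*z))/2 - log(2)/2


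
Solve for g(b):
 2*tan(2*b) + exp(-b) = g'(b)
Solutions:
 g(b) = C1 + log(tan(2*b)^2 + 1)/2 - exp(-b)


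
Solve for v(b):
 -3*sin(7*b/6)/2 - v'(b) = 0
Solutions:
 v(b) = C1 + 9*cos(7*b/6)/7


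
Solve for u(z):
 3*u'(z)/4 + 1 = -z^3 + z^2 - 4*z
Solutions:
 u(z) = C1 - z^4/3 + 4*z^3/9 - 8*z^2/3 - 4*z/3


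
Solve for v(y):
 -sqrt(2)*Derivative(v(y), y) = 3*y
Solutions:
 v(y) = C1 - 3*sqrt(2)*y^2/4


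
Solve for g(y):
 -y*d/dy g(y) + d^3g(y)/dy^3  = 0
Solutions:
 g(y) = C1 + Integral(C2*airyai(y) + C3*airybi(y), y)


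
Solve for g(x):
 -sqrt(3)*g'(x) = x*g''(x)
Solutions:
 g(x) = C1 + C2*x^(1 - sqrt(3))


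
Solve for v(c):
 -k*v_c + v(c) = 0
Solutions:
 v(c) = C1*exp(c/k)


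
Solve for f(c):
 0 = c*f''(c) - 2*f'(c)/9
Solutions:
 f(c) = C1 + C2*c^(11/9)


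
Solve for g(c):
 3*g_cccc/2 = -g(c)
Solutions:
 g(c) = (C1*sin(6^(3/4)*c/6) + C2*cos(6^(3/4)*c/6))*exp(-6^(3/4)*c/6) + (C3*sin(6^(3/4)*c/6) + C4*cos(6^(3/4)*c/6))*exp(6^(3/4)*c/6)


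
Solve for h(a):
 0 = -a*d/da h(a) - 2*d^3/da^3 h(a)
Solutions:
 h(a) = C1 + Integral(C2*airyai(-2^(2/3)*a/2) + C3*airybi(-2^(2/3)*a/2), a)


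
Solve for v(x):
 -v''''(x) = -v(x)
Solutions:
 v(x) = C1*exp(-x) + C2*exp(x) + C3*sin(x) + C4*cos(x)


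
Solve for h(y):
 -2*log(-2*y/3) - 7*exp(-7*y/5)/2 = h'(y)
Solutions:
 h(y) = C1 - 2*y*log(-y) + 2*y*(-log(2) + 1 + log(3)) + 5*exp(-7*y/5)/2


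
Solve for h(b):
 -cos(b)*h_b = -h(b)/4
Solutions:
 h(b) = C1*(sin(b) + 1)^(1/8)/(sin(b) - 1)^(1/8)


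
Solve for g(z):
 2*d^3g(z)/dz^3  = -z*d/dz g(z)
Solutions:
 g(z) = C1 + Integral(C2*airyai(-2^(2/3)*z/2) + C3*airybi(-2^(2/3)*z/2), z)


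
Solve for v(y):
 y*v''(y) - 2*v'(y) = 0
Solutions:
 v(y) = C1 + C2*y^3


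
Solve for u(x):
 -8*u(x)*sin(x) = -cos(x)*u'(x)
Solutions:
 u(x) = C1/cos(x)^8


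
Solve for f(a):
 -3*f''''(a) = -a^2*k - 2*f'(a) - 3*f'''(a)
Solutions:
 f(a) = C1 + C2*exp(a*(-(3*sqrt(11) + 10)^(1/3) - 1/(3*sqrt(11) + 10)^(1/3) + 2)/6)*sin(sqrt(3)*a*(-(3*sqrt(11) + 10)^(1/3) + (3*sqrt(11) + 10)^(-1/3))/6) + C3*exp(a*(-(3*sqrt(11) + 10)^(1/3) - 1/(3*sqrt(11) + 10)^(1/3) + 2)/6)*cos(sqrt(3)*a*(-(3*sqrt(11) + 10)^(1/3) + (3*sqrt(11) + 10)^(-1/3))/6) + C4*exp(a*((3*sqrt(11) + 10)^(-1/3) + 1 + (3*sqrt(11) + 10)^(1/3))/3) - a^3*k/6 + 3*a*k/2


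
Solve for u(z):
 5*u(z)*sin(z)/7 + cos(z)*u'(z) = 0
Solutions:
 u(z) = C1*cos(z)^(5/7)


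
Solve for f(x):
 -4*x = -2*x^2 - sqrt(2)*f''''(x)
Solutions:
 f(x) = C1 + C2*x + C3*x^2 + C4*x^3 - sqrt(2)*x^6/360 + sqrt(2)*x^5/60


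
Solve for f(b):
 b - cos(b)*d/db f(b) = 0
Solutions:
 f(b) = C1 + Integral(b/cos(b), b)


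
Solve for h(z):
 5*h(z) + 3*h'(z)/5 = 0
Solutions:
 h(z) = C1*exp(-25*z/3)


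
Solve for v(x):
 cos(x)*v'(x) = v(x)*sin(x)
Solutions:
 v(x) = C1/cos(x)


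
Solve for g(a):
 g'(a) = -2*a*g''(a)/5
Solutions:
 g(a) = C1 + C2/a^(3/2)


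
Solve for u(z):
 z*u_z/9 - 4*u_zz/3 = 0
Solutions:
 u(z) = C1 + C2*erfi(sqrt(6)*z/12)


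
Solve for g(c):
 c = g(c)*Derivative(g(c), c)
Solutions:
 g(c) = -sqrt(C1 + c^2)
 g(c) = sqrt(C1 + c^2)


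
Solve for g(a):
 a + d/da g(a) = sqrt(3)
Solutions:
 g(a) = C1 - a^2/2 + sqrt(3)*a


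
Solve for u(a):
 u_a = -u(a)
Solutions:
 u(a) = C1*exp(-a)


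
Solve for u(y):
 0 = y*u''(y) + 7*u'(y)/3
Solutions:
 u(y) = C1 + C2/y^(4/3)


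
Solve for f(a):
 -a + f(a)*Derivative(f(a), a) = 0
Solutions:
 f(a) = -sqrt(C1 + a^2)
 f(a) = sqrt(C1 + a^2)


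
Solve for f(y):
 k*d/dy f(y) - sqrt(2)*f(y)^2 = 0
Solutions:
 f(y) = -k/(C1*k + sqrt(2)*y)


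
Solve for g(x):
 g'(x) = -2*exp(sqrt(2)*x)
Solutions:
 g(x) = C1 - sqrt(2)*exp(sqrt(2)*x)


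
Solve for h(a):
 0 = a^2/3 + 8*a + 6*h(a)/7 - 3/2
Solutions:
 h(a) = -7*a^2/18 - 28*a/3 + 7/4


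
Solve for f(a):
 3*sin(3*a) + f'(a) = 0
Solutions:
 f(a) = C1 + cos(3*a)


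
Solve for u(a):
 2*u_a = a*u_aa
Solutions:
 u(a) = C1 + C2*a^3


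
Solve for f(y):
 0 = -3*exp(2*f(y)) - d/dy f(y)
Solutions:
 f(y) = log(-sqrt(-1/(C1 - 3*y))) - log(2)/2
 f(y) = log(-1/(C1 - 3*y))/2 - log(2)/2


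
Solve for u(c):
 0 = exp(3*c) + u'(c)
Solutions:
 u(c) = C1 - exp(3*c)/3


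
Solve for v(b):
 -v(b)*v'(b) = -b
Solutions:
 v(b) = -sqrt(C1 + b^2)
 v(b) = sqrt(C1 + b^2)


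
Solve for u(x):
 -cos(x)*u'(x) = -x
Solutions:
 u(x) = C1 + Integral(x/cos(x), x)


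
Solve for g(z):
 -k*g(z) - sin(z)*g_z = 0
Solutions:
 g(z) = C1*exp(k*(-log(cos(z) - 1) + log(cos(z) + 1))/2)


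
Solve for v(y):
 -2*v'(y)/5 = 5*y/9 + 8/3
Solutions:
 v(y) = C1 - 25*y^2/36 - 20*y/3


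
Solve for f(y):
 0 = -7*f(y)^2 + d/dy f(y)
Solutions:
 f(y) = -1/(C1 + 7*y)


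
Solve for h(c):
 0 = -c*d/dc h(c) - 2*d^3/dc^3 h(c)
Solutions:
 h(c) = C1 + Integral(C2*airyai(-2^(2/3)*c/2) + C3*airybi(-2^(2/3)*c/2), c)


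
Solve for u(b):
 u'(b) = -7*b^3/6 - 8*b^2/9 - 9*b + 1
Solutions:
 u(b) = C1 - 7*b^4/24 - 8*b^3/27 - 9*b^2/2 + b


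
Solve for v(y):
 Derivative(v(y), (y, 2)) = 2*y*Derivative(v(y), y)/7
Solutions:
 v(y) = C1 + C2*erfi(sqrt(7)*y/7)


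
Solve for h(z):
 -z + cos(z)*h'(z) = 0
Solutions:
 h(z) = C1 + Integral(z/cos(z), z)


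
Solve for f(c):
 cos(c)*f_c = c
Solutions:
 f(c) = C1 + Integral(c/cos(c), c)


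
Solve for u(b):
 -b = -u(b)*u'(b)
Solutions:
 u(b) = -sqrt(C1 + b^2)
 u(b) = sqrt(C1 + b^2)


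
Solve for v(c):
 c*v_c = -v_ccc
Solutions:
 v(c) = C1 + Integral(C2*airyai(-c) + C3*airybi(-c), c)


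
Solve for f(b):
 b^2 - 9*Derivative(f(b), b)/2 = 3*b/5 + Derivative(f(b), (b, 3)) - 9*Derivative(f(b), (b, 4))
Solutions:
 f(b) = C1 + C2*exp(b*(-2^(1/3)*(81*sqrt(59073) + 19687)^(1/3) - 2*2^(2/3)/(81*sqrt(59073) + 19687)^(1/3) + 4)/108)*sin(2^(1/3)*sqrt(3)*b*(-(81*sqrt(59073) + 19687)^(1/3) + 2*2^(1/3)/(81*sqrt(59073) + 19687)^(1/3))/108) + C3*exp(b*(-2^(1/3)*(81*sqrt(59073) + 19687)^(1/3) - 2*2^(2/3)/(81*sqrt(59073) + 19687)^(1/3) + 4)/108)*cos(2^(1/3)*sqrt(3)*b*(-(81*sqrt(59073) + 19687)^(1/3) + 2*2^(1/3)/(81*sqrt(59073) + 19687)^(1/3))/108) + C4*exp(b*(2*2^(2/3)/(81*sqrt(59073) + 19687)^(1/3) + 2 + 2^(1/3)*(81*sqrt(59073) + 19687)^(1/3))/54) + 2*b^3/27 - b^2/15 - 8*b/81


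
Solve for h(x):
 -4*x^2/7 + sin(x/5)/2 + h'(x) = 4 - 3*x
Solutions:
 h(x) = C1 + 4*x^3/21 - 3*x^2/2 + 4*x + 5*cos(x/5)/2


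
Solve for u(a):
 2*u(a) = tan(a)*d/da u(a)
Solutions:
 u(a) = C1*sin(a)^2


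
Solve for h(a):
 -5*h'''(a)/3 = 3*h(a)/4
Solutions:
 h(a) = C3*exp(-3^(2/3)*50^(1/3)*a/10) + (C1*sin(3*3^(1/6)*50^(1/3)*a/20) + C2*cos(3*3^(1/6)*50^(1/3)*a/20))*exp(3^(2/3)*50^(1/3)*a/20)


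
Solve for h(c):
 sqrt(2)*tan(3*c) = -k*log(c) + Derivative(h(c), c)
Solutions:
 h(c) = C1 + c*k*(log(c) - 1) - sqrt(2)*log(cos(3*c))/3


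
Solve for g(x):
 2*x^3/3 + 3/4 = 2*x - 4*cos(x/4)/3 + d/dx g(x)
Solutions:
 g(x) = C1 + x^4/6 - x^2 + 3*x/4 + 16*sin(x/4)/3


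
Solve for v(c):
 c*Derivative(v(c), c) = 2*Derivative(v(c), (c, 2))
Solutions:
 v(c) = C1 + C2*erfi(c/2)


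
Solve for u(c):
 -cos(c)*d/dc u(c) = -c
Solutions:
 u(c) = C1 + Integral(c/cos(c), c)


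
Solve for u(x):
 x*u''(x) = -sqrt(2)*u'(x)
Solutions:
 u(x) = C1 + C2*x^(1 - sqrt(2))


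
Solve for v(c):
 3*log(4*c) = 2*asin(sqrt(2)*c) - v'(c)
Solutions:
 v(c) = C1 - 3*c*log(c) + 2*c*asin(sqrt(2)*c) - 6*c*log(2) + 3*c + sqrt(2)*sqrt(1 - 2*c^2)


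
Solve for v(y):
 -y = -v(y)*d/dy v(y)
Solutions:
 v(y) = -sqrt(C1 + y^2)
 v(y) = sqrt(C1 + y^2)


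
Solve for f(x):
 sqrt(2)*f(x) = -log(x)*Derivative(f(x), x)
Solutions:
 f(x) = C1*exp(-sqrt(2)*li(x))


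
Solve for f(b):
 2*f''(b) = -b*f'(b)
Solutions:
 f(b) = C1 + C2*erf(b/2)


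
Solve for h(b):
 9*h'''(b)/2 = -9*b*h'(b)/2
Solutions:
 h(b) = C1 + Integral(C2*airyai(-b) + C3*airybi(-b), b)


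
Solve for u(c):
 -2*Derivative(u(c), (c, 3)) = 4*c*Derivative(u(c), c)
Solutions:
 u(c) = C1 + Integral(C2*airyai(-2^(1/3)*c) + C3*airybi(-2^(1/3)*c), c)


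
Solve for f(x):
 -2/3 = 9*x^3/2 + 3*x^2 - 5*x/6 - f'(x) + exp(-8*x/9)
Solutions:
 f(x) = C1 + 9*x^4/8 + x^3 - 5*x^2/12 + 2*x/3 - 9*exp(-8*x/9)/8


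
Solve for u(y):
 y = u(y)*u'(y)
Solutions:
 u(y) = -sqrt(C1 + y^2)
 u(y) = sqrt(C1 + y^2)


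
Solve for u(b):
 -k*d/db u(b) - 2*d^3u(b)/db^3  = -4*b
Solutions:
 u(b) = C1 + C2*exp(-sqrt(2)*b*sqrt(-k)/2) + C3*exp(sqrt(2)*b*sqrt(-k)/2) + 2*b^2/k


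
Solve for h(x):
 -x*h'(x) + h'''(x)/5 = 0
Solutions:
 h(x) = C1 + Integral(C2*airyai(5^(1/3)*x) + C3*airybi(5^(1/3)*x), x)


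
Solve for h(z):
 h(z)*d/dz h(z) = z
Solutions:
 h(z) = -sqrt(C1 + z^2)
 h(z) = sqrt(C1 + z^2)


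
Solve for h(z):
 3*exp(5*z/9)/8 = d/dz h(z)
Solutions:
 h(z) = C1 + 27*exp(5*z/9)/40


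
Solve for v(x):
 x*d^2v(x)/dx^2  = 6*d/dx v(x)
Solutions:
 v(x) = C1 + C2*x^7


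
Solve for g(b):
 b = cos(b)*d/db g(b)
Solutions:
 g(b) = C1 + Integral(b/cos(b), b)


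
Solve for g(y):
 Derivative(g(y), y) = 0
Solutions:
 g(y) = C1


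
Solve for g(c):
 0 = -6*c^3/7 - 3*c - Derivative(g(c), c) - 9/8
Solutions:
 g(c) = C1 - 3*c^4/14 - 3*c^2/2 - 9*c/8


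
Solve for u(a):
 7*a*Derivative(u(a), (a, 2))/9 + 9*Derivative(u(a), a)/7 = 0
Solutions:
 u(a) = C1 + C2/a^(32/49)


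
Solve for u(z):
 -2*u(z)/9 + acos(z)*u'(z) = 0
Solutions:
 u(z) = C1*exp(2*Integral(1/acos(z), z)/9)


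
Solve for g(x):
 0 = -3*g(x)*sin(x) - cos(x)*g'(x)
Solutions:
 g(x) = C1*cos(x)^3


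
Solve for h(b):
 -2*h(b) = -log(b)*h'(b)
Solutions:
 h(b) = C1*exp(2*li(b))


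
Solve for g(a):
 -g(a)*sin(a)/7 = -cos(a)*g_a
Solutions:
 g(a) = C1/cos(a)^(1/7)


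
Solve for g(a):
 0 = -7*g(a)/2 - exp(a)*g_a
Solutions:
 g(a) = C1*exp(7*exp(-a)/2)


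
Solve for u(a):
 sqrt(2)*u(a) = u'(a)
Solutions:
 u(a) = C1*exp(sqrt(2)*a)


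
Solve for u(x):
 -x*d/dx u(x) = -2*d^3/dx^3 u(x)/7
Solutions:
 u(x) = C1 + Integral(C2*airyai(2^(2/3)*7^(1/3)*x/2) + C3*airybi(2^(2/3)*7^(1/3)*x/2), x)


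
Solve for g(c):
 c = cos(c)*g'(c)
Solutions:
 g(c) = C1 + Integral(c/cos(c), c)


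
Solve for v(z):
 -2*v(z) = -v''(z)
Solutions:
 v(z) = C1*exp(-sqrt(2)*z) + C2*exp(sqrt(2)*z)


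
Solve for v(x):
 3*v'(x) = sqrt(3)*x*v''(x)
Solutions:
 v(x) = C1 + C2*x^(1 + sqrt(3))


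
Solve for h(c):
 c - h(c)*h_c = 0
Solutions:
 h(c) = -sqrt(C1 + c^2)
 h(c) = sqrt(C1 + c^2)


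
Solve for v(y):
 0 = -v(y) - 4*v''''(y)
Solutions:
 v(y) = (C1*sin(y/2) + C2*cos(y/2))*exp(-y/2) + (C3*sin(y/2) + C4*cos(y/2))*exp(y/2)


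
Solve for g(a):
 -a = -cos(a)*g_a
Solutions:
 g(a) = C1 + Integral(a/cos(a), a)


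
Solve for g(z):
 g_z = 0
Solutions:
 g(z) = C1


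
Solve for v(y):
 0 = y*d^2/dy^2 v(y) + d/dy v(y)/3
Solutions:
 v(y) = C1 + C2*y^(2/3)


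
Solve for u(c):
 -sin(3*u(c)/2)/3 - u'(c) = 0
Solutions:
 u(c) = -2*acos((-C1 - exp(c))/(C1 - exp(c)))/3 + 4*pi/3
 u(c) = 2*acos((-C1 - exp(c))/(C1 - exp(c)))/3


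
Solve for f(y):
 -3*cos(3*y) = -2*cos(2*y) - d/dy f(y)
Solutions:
 f(y) = C1 - sin(2*y) + sin(3*y)


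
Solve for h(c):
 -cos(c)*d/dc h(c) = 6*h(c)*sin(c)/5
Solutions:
 h(c) = C1*cos(c)^(6/5)


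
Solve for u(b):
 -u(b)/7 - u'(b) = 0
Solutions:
 u(b) = C1*exp(-b/7)


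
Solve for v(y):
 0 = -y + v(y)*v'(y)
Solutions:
 v(y) = -sqrt(C1 + y^2)
 v(y) = sqrt(C1 + y^2)


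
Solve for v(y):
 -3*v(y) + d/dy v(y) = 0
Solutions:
 v(y) = C1*exp(3*y)


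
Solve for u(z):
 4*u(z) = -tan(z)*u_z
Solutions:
 u(z) = C1/sin(z)^4


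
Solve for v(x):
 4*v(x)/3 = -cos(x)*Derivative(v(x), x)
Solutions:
 v(x) = C1*(sin(x) - 1)^(2/3)/(sin(x) + 1)^(2/3)


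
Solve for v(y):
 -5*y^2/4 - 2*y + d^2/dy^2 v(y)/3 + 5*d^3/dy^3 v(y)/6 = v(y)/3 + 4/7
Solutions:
 v(y) = C1*exp(-y*(4/(15*sqrt(1977) + 667)^(1/3) + 4 + (15*sqrt(1977) + 667)^(1/3))/30)*sin(sqrt(3)*y*(-(15*sqrt(1977) + 667)^(1/3) + 4/(15*sqrt(1977) + 667)^(1/3))/30) + C2*exp(-y*(4/(15*sqrt(1977) + 667)^(1/3) + 4 + (15*sqrt(1977) + 667)^(1/3))/30)*cos(sqrt(3)*y*(-(15*sqrt(1977) + 667)^(1/3) + 4/(15*sqrt(1977) + 667)^(1/3))/30) + C3*exp(y*(-2 + 4/(15*sqrt(1977) + 667)^(1/3) + (15*sqrt(1977) + 667)^(1/3))/15) - 15*y^2/4 - 6*y - 129/14


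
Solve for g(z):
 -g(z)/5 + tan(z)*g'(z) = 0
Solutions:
 g(z) = C1*sin(z)^(1/5)


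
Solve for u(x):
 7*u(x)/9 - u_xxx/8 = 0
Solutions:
 u(x) = C3*exp(2*21^(1/3)*x/3) + (C1*sin(3^(5/6)*7^(1/3)*x/3) + C2*cos(3^(5/6)*7^(1/3)*x/3))*exp(-21^(1/3)*x/3)


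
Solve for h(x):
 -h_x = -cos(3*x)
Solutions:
 h(x) = C1 + sin(3*x)/3


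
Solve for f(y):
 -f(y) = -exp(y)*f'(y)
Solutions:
 f(y) = C1*exp(-exp(-y))


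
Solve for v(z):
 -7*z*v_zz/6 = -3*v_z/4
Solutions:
 v(z) = C1 + C2*z^(23/14)


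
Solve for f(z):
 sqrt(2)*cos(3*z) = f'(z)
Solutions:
 f(z) = C1 + sqrt(2)*sin(3*z)/3


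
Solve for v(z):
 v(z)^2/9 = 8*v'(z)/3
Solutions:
 v(z) = -24/(C1 + z)


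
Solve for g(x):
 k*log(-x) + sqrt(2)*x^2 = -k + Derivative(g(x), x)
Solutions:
 g(x) = C1 + k*x*log(-x) + sqrt(2)*x^3/3


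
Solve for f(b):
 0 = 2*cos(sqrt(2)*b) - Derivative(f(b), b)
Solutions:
 f(b) = C1 + sqrt(2)*sin(sqrt(2)*b)


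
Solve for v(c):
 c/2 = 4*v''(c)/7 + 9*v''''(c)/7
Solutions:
 v(c) = C1 + C2*c + C3*sin(2*c/3) + C4*cos(2*c/3) + 7*c^3/48


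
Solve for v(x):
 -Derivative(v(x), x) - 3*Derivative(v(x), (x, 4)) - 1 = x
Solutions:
 v(x) = C1 + C4*exp(-3^(2/3)*x/3) - x^2/2 - x + (C2*sin(3^(1/6)*x/2) + C3*cos(3^(1/6)*x/2))*exp(3^(2/3)*x/6)


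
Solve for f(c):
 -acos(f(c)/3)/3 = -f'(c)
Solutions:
 Integral(1/acos(_y/3), (_y, f(c))) = C1 + c/3


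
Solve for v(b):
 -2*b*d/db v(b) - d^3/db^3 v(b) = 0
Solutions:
 v(b) = C1 + Integral(C2*airyai(-2^(1/3)*b) + C3*airybi(-2^(1/3)*b), b)


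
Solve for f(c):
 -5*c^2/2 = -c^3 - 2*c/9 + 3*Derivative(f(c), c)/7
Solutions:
 f(c) = C1 + 7*c^4/12 - 35*c^3/18 + 7*c^2/27


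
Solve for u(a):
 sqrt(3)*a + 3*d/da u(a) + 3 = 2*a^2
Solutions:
 u(a) = C1 + 2*a^3/9 - sqrt(3)*a^2/6 - a


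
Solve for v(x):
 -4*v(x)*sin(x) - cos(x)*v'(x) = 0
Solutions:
 v(x) = C1*cos(x)^4


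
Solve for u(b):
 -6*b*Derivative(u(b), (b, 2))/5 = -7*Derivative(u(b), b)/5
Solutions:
 u(b) = C1 + C2*b^(13/6)


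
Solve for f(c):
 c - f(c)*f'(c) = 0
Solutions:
 f(c) = -sqrt(C1 + c^2)
 f(c) = sqrt(C1 + c^2)


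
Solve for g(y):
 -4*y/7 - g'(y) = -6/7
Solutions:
 g(y) = C1 - 2*y^2/7 + 6*y/7


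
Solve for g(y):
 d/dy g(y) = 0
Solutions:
 g(y) = C1


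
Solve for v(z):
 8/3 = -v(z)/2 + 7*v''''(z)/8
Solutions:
 v(z) = C1*exp(-sqrt(2)*7^(3/4)*z/7) + C2*exp(sqrt(2)*7^(3/4)*z/7) + C3*sin(sqrt(2)*7^(3/4)*z/7) + C4*cos(sqrt(2)*7^(3/4)*z/7) - 16/3


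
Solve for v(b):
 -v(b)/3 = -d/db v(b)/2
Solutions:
 v(b) = C1*exp(2*b/3)


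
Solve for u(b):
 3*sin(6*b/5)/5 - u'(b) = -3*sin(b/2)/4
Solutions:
 u(b) = C1 - 3*cos(b/2)/2 - cos(6*b/5)/2


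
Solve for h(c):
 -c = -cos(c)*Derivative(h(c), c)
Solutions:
 h(c) = C1 + Integral(c/cos(c), c)


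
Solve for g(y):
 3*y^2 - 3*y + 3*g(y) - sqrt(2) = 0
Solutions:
 g(y) = -y^2 + y + sqrt(2)/3


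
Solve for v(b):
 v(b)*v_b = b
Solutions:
 v(b) = -sqrt(C1 + b^2)
 v(b) = sqrt(C1 + b^2)


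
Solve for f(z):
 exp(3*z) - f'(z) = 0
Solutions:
 f(z) = C1 + exp(3*z)/3


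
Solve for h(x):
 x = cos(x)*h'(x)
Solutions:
 h(x) = C1 + Integral(x/cos(x), x)


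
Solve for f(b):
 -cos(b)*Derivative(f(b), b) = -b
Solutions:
 f(b) = C1 + Integral(b/cos(b), b)


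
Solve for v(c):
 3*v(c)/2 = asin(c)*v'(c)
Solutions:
 v(c) = C1*exp(3*Integral(1/asin(c), c)/2)


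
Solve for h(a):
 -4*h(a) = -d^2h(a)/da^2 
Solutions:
 h(a) = C1*exp(-2*a) + C2*exp(2*a)


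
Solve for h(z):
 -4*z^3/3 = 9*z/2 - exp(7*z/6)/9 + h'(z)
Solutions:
 h(z) = C1 - z^4/3 - 9*z^2/4 + 2*exp(7*z/6)/21


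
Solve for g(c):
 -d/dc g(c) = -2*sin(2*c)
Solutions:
 g(c) = C1 - cos(2*c)


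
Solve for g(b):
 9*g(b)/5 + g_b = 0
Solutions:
 g(b) = C1*exp(-9*b/5)


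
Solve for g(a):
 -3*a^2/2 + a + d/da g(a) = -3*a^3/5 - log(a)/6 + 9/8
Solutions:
 g(a) = C1 - 3*a^4/20 + a^3/2 - a^2/2 - a*log(a)/6 + 31*a/24


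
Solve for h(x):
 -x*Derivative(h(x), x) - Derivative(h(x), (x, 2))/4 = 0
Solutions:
 h(x) = C1 + C2*erf(sqrt(2)*x)


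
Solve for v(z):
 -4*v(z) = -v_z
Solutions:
 v(z) = C1*exp(4*z)


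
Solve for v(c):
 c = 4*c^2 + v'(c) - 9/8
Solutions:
 v(c) = C1 - 4*c^3/3 + c^2/2 + 9*c/8


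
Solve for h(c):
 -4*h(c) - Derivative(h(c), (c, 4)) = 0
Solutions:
 h(c) = (C1*sin(c) + C2*cos(c))*exp(-c) + (C3*sin(c) + C4*cos(c))*exp(c)


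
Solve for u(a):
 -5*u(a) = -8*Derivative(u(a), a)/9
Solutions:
 u(a) = C1*exp(45*a/8)


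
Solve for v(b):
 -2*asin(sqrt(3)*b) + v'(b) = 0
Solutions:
 v(b) = C1 + 2*b*asin(sqrt(3)*b) + 2*sqrt(3)*sqrt(1 - 3*b^2)/3


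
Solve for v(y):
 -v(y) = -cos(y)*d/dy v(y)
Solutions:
 v(y) = C1*sqrt(sin(y) + 1)/sqrt(sin(y) - 1)


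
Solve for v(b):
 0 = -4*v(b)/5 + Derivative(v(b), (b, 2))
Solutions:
 v(b) = C1*exp(-2*sqrt(5)*b/5) + C2*exp(2*sqrt(5)*b/5)


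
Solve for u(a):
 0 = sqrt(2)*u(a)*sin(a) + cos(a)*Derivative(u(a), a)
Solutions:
 u(a) = C1*cos(a)^(sqrt(2))


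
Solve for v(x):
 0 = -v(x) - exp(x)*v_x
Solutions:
 v(x) = C1*exp(exp(-x))


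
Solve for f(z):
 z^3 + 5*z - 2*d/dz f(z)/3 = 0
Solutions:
 f(z) = C1 + 3*z^4/8 + 15*z^2/4


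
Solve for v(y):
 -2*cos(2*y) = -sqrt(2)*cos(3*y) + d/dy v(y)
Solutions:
 v(y) = C1 - sin(2*y) + sqrt(2)*sin(3*y)/3


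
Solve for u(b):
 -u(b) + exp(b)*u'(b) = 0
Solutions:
 u(b) = C1*exp(-exp(-b))


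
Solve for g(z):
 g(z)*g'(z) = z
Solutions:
 g(z) = -sqrt(C1 + z^2)
 g(z) = sqrt(C1 + z^2)


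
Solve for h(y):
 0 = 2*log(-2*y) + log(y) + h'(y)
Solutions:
 h(y) = C1 - 3*y*log(y) + y*(-2*log(2) + 3 - 2*I*pi)


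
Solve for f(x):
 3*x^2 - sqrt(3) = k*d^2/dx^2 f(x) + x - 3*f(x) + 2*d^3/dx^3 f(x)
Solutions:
 f(x) = C1*exp(-x*(k^2/(k^3 + sqrt(-k^6 + (k^3 - 162)^2) - 162)^(1/3) + k + (k^3 + sqrt(-k^6 + (k^3 - 162)^2) - 162)^(1/3))/6) + C2*exp(x*(-4*k^2/((-1 + sqrt(3)*I)*(k^3 + sqrt(-k^6 + (k^3 - 162)^2) - 162)^(1/3)) - 2*k + (k^3 + sqrt(-k^6 + (k^3 - 162)^2) - 162)^(1/3) - sqrt(3)*I*(k^3 + sqrt(-k^6 + (k^3 - 162)^2) - 162)^(1/3))/12) + C3*exp(x*(4*k^2/((1 + sqrt(3)*I)*(k^3 + sqrt(-k^6 + (k^3 - 162)^2) - 162)^(1/3)) - 2*k + (k^3 + sqrt(-k^6 + (k^3 - 162)^2) - 162)^(1/3) + sqrt(3)*I*(k^3 + sqrt(-k^6 + (k^3 - 162)^2) - 162)^(1/3))/12) - 2*k/3 - x^2 + x/3 + sqrt(3)/3


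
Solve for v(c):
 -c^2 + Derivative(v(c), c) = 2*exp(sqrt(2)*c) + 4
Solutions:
 v(c) = C1 + c^3/3 + 4*c + sqrt(2)*exp(sqrt(2)*c)


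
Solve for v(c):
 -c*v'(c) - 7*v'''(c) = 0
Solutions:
 v(c) = C1 + Integral(C2*airyai(-7^(2/3)*c/7) + C3*airybi(-7^(2/3)*c/7), c)


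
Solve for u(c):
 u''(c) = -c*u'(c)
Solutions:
 u(c) = C1 + C2*erf(sqrt(2)*c/2)


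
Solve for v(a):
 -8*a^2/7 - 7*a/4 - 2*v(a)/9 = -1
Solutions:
 v(a) = -36*a^2/7 - 63*a/8 + 9/2


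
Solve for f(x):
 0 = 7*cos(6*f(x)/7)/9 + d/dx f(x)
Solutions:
 7*x/9 - 7*log(sin(6*f(x)/7) - 1)/12 + 7*log(sin(6*f(x)/7) + 1)/12 = C1


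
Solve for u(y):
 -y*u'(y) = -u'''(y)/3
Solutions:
 u(y) = C1 + Integral(C2*airyai(3^(1/3)*y) + C3*airybi(3^(1/3)*y), y)


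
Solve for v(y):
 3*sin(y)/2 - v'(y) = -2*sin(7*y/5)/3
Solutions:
 v(y) = C1 - 3*cos(y)/2 - 10*cos(7*y/5)/21


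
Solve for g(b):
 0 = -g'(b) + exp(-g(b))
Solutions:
 g(b) = log(C1 + b)


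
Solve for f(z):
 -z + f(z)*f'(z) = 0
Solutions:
 f(z) = -sqrt(C1 + z^2)
 f(z) = sqrt(C1 + z^2)


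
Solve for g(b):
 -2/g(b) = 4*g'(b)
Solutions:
 g(b) = -sqrt(C1 - b)
 g(b) = sqrt(C1 - b)


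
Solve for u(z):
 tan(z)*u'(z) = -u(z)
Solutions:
 u(z) = C1/sin(z)


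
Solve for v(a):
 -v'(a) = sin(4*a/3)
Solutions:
 v(a) = C1 + 3*cos(4*a/3)/4


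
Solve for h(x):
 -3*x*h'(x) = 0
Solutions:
 h(x) = C1


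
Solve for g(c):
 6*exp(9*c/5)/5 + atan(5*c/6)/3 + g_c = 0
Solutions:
 g(c) = C1 - c*atan(5*c/6)/3 - 2*exp(9*c/5)/3 + log(25*c^2 + 36)/5


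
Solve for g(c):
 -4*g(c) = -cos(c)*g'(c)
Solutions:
 g(c) = C1*(sin(c)^2 + 2*sin(c) + 1)/(sin(c)^2 - 2*sin(c) + 1)


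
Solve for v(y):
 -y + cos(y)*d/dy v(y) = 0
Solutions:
 v(y) = C1 + Integral(y/cos(y), y)


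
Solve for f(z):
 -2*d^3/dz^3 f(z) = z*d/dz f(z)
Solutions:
 f(z) = C1 + Integral(C2*airyai(-2^(2/3)*z/2) + C3*airybi(-2^(2/3)*z/2), z)


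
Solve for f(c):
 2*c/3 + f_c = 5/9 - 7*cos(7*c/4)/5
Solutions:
 f(c) = C1 - c^2/3 + 5*c/9 - 4*sin(7*c/4)/5


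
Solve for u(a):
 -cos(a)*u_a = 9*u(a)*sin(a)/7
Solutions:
 u(a) = C1*cos(a)^(9/7)


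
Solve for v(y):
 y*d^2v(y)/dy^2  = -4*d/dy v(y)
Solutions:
 v(y) = C1 + C2/y^3


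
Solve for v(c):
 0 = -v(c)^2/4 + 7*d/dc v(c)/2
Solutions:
 v(c) = -14/(C1 + c)


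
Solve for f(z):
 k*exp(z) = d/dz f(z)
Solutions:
 f(z) = C1 + k*exp(z)


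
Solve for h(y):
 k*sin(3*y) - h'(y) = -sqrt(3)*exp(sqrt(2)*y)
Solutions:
 h(y) = C1 - k*cos(3*y)/3 + sqrt(6)*exp(sqrt(2)*y)/2


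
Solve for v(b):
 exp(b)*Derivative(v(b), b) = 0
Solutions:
 v(b) = C1


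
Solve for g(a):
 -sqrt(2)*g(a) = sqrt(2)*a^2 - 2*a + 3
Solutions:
 g(a) = -a^2 + sqrt(2)*a - 3*sqrt(2)/2


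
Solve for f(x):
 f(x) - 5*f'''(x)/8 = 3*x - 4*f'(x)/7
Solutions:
 f(x) = C1*exp(-x*(16*22050^(1/3)/(sqrt(4646985) + 2205)^(1/3) + 420^(1/3)*(sqrt(4646985) + 2205)^(1/3))/210)*sin(3^(1/6)*x*(-140^(1/3)*3^(2/3)*(sqrt(4646985) + 2205)^(1/3) + 48*2450^(1/3)/(sqrt(4646985) + 2205)^(1/3))/210) + C2*exp(-x*(16*22050^(1/3)/(sqrt(4646985) + 2205)^(1/3) + 420^(1/3)*(sqrt(4646985) + 2205)^(1/3))/210)*cos(3^(1/6)*x*(-140^(1/3)*3^(2/3)*(sqrt(4646985) + 2205)^(1/3) + 48*2450^(1/3)/(sqrt(4646985) + 2205)^(1/3))/210) + C3*exp(x*(16*22050^(1/3)/(sqrt(4646985) + 2205)^(1/3) + 420^(1/3)*(sqrt(4646985) + 2205)^(1/3))/105) + 3*x - 12/7


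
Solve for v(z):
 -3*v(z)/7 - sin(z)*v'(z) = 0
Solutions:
 v(z) = C1*(cos(z) + 1)^(3/14)/(cos(z) - 1)^(3/14)


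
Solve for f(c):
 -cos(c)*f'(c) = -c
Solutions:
 f(c) = C1 + Integral(c/cos(c), c)


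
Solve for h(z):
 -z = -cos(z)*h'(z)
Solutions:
 h(z) = C1 + Integral(z/cos(z), z)


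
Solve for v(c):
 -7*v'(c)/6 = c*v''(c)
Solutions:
 v(c) = C1 + C2/c^(1/6)


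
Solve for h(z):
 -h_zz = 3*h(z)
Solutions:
 h(z) = C1*sin(sqrt(3)*z) + C2*cos(sqrt(3)*z)


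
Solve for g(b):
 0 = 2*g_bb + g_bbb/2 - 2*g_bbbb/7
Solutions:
 g(b) = C1 + C2*b + C3*exp(b*(7 - sqrt(497))/8) + C4*exp(b*(7 + sqrt(497))/8)


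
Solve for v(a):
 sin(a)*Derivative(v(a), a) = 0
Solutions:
 v(a) = C1


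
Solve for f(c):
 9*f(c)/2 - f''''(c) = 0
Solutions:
 f(c) = C1*exp(-2^(3/4)*sqrt(3)*c/2) + C2*exp(2^(3/4)*sqrt(3)*c/2) + C3*sin(2^(3/4)*sqrt(3)*c/2) + C4*cos(2^(3/4)*sqrt(3)*c/2)


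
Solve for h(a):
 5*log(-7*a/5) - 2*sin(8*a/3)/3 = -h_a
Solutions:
 h(a) = C1 - 5*a*log(-a) - 5*a*log(7) + 5*a + 5*a*log(5) - cos(8*a/3)/4


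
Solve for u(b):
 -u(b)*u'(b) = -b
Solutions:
 u(b) = -sqrt(C1 + b^2)
 u(b) = sqrt(C1 + b^2)


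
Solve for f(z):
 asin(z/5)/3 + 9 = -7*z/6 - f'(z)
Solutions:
 f(z) = C1 - 7*z^2/12 - z*asin(z/5)/3 - 9*z - sqrt(25 - z^2)/3


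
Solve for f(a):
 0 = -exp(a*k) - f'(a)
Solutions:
 f(a) = C1 - exp(a*k)/k


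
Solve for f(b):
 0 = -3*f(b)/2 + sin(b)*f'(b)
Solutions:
 f(b) = C1*(cos(b) - 1)^(3/4)/(cos(b) + 1)^(3/4)


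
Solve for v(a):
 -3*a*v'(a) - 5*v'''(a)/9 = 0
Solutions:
 v(a) = C1 + Integral(C2*airyai(-3*5^(2/3)*a/5) + C3*airybi(-3*5^(2/3)*a/5), a)


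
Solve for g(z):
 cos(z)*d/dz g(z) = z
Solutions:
 g(z) = C1 + Integral(z/cos(z), z)


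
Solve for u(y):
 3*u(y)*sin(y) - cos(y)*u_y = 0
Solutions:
 u(y) = C1/cos(y)^3


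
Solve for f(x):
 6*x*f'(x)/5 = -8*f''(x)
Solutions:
 f(x) = C1 + C2*erf(sqrt(30)*x/20)


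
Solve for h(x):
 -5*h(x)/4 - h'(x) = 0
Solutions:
 h(x) = C1*exp(-5*x/4)


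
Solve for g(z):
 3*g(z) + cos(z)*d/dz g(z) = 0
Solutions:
 g(z) = C1*(sin(z) - 1)^(3/2)/(sin(z) + 1)^(3/2)


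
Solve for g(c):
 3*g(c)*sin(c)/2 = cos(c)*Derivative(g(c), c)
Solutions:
 g(c) = C1/cos(c)^(3/2)


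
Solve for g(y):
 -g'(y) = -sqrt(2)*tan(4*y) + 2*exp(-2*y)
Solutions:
 g(y) = C1 + sqrt(2)*log(tan(4*y)^2 + 1)/8 + exp(-2*y)


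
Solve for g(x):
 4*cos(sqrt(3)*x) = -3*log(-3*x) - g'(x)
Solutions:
 g(x) = C1 - 3*x*log(-x) - 3*x*log(3) + 3*x - 4*sqrt(3)*sin(sqrt(3)*x)/3


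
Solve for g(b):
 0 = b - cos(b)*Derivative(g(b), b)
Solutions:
 g(b) = C1 + Integral(b/cos(b), b)


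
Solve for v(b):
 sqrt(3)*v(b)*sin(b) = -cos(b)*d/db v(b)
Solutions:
 v(b) = C1*cos(b)^(sqrt(3))


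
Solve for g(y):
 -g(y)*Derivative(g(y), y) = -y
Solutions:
 g(y) = -sqrt(C1 + y^2)
 g(y) = sqrt(C1 + y^2)


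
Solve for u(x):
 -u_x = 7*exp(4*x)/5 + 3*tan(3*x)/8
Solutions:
 u(x) = C1 - 7*exp(4*x)/20 + log(cos(3*x))/8


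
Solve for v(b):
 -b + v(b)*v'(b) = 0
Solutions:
 v(b) = -sqrt(C1 + b^2)
 v(b) = sqrt(C1 + b^2)


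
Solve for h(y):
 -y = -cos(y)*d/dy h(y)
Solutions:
 h(y) = C1 + Integral(y/cos(y), y)


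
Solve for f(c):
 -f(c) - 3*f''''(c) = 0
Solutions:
 f(c) = (C1*sin(sqrt(2)*3^(3/4)*c/6) + C2*cos(sqrt(2)*3^(3/4)*c/6))*exp(-sqrt(2)*3^(3/4)*c/6) + (C3*sin(sqrt(2)*3^(3/4)*c/6) + C4*cos(sqrt(2)*3^(3/4)*c/6))*exp(sqrt(2)*3^(3/4)*c/6)


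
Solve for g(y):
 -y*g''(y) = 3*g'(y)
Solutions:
 g(y) = C1 + C2/y^2


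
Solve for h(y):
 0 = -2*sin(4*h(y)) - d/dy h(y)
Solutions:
 h(y) = -acos((-C1 - exp(16*y))/(C1 - exp(16*y)))/4 + pi/2
 h(y) = acos((-C1 - exp(16*y))/(C1 - exp(16*y)))/4


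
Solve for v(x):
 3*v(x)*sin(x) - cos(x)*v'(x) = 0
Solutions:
 v(x) = C1/cos(x)^3


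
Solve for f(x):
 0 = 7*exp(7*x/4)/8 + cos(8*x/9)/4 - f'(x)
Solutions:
 f(x) = C1 + exp(7*x/4)/2 + 9*sin(8*x/9)/32


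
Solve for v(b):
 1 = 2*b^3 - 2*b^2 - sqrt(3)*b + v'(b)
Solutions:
 v(b) = C1 - b^4/2 + 2*b^3/3 + sqrt(3)*b^2/2 + b


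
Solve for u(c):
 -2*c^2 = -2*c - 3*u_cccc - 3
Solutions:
 u(c) = C1 + C2*c + C3*c^2 + C4*c^3 + c^6/540 - c^5/180 - c^4/24


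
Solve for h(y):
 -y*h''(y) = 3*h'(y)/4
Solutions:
 h(y) = C1 + C2*y^(1/4)


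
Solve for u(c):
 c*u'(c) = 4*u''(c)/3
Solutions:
 u(c) = C1 + C2*erfi(sqrt(6)*c/4)


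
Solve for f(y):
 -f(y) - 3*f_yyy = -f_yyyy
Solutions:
 f(y) = C1*exp(y*(-sqrt(3)*sqrt(-16*18^(1/3)/(-81 + sqrt(7329))^(1/3) + 2*12^(1/3)*(-81 + sqrt(7329))^(1/3) + 27) + 9)/12)*sin(sqrt(6)*y*sqrt(-27 - 8*18^(1/3)/(-81 + sqrt(7329))^(1/3) + 12^(1/3)*(-81 + sqrt(7329))^(1/3) + 81*sqrt(3)/sqrt(-16*18^(1/3)/(-81 + sqrt(7329))^(1/3) + 2*12^(1/3)*(-81 + sqrt(7329))^(1/3) + 27))/12) + C2*exp(y*(-sqrt(3)*sqrt(-16*18^(1/3)/(-81 + sqrt(7329))^(1/3) + 2*12^(1/3)*(-81 + sqrt(7329))^(1/3) + 27) + 9)/12)*cos(sqrt(6)*y*sqrt(-27 - 8*18^(1/3)/(-81 + sqrt(7329))^(1/3) + 12^(1/3)*(-81 + sqrt(7329))^(1/3) + 81*sqrt(3)/sqrt(-16*18^(1/3)/(-81 + sqrt(7329))^(1/3) + 2*12^(1/3)*(-81 + sqrt(7329))^(1/3) + 27))/12) + C3*exp(y*(sqrt(3)*sqrt(-16*18^(1/3)/(-81 + sqrt(7329))^(1/3) + 2*12^(1/3)*(-81 + sqrt(7329))^(1/3) + 27) + 9 + sqrt(6)*sqrt(-12^(1/3)*(-81 + sqrt(7329))^(1/3) + 8*18^(1/3)/(-81 + sqrt(7329))^(1/3) + 27 + 81*sqrt(3)/sqrt(-16*18^(1/3)/(-81 + sqrt(7329))^(1/3) + 2*12^(1/3)*(-81 + sqrt(7329))^(1/3) + 27)))/12) + C4*exp(y*(-sqrt(6)*sqrt(-12^(1/3)*(-81 + sqrt(7329))^(1/3) + 8*18^(1/3)/(-81 + sqrt(7329))^(1/3) + 27 + 81*sqrt(3)/sqrt(-16*18^(1/3)/(-81 + sqrt(7329))^(1/3) + 2*12^(1/3)*(-81 + sqrt(7329))^(1/3) + 27)) + sqrt(3)*sqrt(-16*18^(1/3)/(-81 + sqrt(7329))^(1/3) + 2*12^(1/3)*(-81 + sqrt(7329))^(1/3) + 27) + 9)/12)


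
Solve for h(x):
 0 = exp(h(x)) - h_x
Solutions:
 h(x) = log(-1/(C1 + x))


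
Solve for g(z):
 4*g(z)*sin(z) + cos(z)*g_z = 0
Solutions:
 g(z) = C1*cos(z)^4


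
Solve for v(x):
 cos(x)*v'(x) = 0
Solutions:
 v(x) = C1


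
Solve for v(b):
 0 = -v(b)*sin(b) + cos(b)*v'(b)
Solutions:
 v(b) = C1/cos(b)


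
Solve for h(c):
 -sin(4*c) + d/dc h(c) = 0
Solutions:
 h(c) = C1 - cos(4*c)/4


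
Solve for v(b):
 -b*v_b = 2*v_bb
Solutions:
 v(b) = C1 + C2*erf(b/2)


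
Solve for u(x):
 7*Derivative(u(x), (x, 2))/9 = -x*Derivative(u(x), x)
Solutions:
 u(x) = C1 + C2*erf(3*sqrt(14)*x/14)


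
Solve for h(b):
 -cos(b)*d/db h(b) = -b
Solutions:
 h(b) = C1 + Integral(b/cos(b), b)


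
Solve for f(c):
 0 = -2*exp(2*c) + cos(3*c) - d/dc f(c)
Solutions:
 f(c) = C1 - exp(2*c) + sin(3*c)/3


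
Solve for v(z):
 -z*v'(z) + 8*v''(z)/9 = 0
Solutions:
 v(z) = C1 + C2*erfi(3*z/4)


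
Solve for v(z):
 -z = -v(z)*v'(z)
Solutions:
 v(z) = -sqrt(C1 + z^2)
 v(z) = sqrt(C1 + z^2)


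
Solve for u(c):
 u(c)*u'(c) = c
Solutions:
 u(c) = -sqrt(C1 + c^2)
 u(c) = sqrt(C1 + c^2)


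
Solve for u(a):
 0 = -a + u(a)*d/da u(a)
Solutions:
 u(a) = -sqrt(C1 + a^2)
 u(a) = sqrt(C1 + a^2)


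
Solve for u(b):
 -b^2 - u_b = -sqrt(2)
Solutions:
 u(b) = C1 - b^3/3 + sqrt(2)*b


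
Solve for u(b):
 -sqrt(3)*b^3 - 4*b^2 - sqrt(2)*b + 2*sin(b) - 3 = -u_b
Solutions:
 u(b) = C1 + sqrt(3)*b^4/4 + 4*b^3/3 + sqrt(2)*b^2/2 + 3*b + 2*cos(b)


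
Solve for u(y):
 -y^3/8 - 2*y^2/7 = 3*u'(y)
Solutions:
 u(y) = C1 - y^4/96 - 2*y^3/63


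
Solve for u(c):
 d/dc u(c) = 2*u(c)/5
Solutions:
 u(c) = C1*exp(2*c/5)


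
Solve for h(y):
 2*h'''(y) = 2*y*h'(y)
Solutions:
 h(y) = C1 + Integral(C2*airyai(y) + C3*airybi(y), y)


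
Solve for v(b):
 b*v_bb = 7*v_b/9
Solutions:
 v(b) = C1 + C2*b^(16/9)


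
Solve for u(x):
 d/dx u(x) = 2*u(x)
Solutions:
 u(x) = C1*exp(2*x)


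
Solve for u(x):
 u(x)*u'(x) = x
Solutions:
 u(x) = -sqrt(C1 + x^2)
 u(x) = sqrt(C1 + x^2)


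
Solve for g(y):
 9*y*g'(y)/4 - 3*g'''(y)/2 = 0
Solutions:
 g(y) = C1 + Integral(C2*airyai(2^(2/3)*3^(1/3)*y/2) + C3*airybi(2^(2/3)*3^(1/3)*y/2), y)


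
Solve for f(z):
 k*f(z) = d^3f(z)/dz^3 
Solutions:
 f(z) = C1*exp(k^(1/3)*z) + C2*exp(k^(1/3)*z*(-1 + sqrt(3)*I)/2) + C3*exp(-k^(1/3)*z*(1 + sqrt(3)*I)/2)


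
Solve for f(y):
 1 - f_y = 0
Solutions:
 f(y) = C1 + y


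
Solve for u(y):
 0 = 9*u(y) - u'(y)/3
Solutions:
 u(y) = C1*exp(27*y)


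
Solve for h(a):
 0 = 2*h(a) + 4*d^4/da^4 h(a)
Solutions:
 h(a) = (C1*sin(2^(1/4)*a/2) + C2*cos(2^(1/4)*a/2))*exp(-2^(1/4)*a/2) + (C3*sin(2^(1/4)*a/2) + C4*cos(2^(1/4)*a/2))*exp(2^(1/4)*a/2)


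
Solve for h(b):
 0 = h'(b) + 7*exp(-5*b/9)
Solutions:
 h(b) = C1 + 63*exp(-5*b/9)/5


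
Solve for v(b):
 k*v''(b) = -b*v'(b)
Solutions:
 v(b) = C1 + C2*sqrt(k)*erf(sqrt(2)*b*sqrt(1/k)/2)


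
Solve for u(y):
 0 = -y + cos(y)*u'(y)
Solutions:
 u(y) = C1 + Integral(y/cos(y), y)


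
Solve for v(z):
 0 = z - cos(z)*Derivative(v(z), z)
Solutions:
 v(z) = C1 + Integral(z/cos(z), z)


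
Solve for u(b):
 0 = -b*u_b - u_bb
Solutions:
 u(b) = C1 + C2*erf(sqrt(2)*b/2)


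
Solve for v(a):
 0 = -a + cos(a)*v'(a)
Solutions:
 v(a) = C1 + Integral(a/cos(a), a)


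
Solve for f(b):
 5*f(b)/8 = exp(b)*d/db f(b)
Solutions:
 f(b) = C1*exp(-5*exp(-b)/8)


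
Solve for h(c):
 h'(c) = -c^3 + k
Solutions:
 h(c) = C1 - c^4/4 + c*k


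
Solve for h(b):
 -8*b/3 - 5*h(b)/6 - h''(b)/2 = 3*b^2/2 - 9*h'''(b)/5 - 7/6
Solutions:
 h(b) = C1*exp(b*(-5^(2/3)*(54*sqrt(734) + 1463)^(1/3) - 5*5^(1/3)/(54*sqrt(734) + 1463)^(1/3) + 10)/108)*sin(sqrt(3)*5^(1/3)*b*(-5^(1/3)*(54*sqrt(734) + 1463)^(1/3) + 5/(54*sqrt(734) + 1463)^(1/3))/108) + C2*exp(b*(-5^(2/3)*(54*sqrt(734) + 1463)^(1/3) - 5*5^(1/3)/(54*sqrt(734) + 1463)^(1/3) + 10)/108)*cos(sqrt(3)*5^(1/3)*b*(-5^(1/3)*(54*sqrt(734) + 1463)^(1/3) + 5/(54*sqrt(734) + 1463)^(1/3))/108) + C3*exp(b*(5*5^(1/3)/(54*sqrt(734) + 1463)^(1/3) + 5 + 5^(2/3)*(54*sqrt(734) + 1463)^(1/3))/54) - 9*b^2/5 - 16*b/5 + 89/25


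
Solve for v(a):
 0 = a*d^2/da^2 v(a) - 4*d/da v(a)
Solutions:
 v(a) = C1 + C2*a^5


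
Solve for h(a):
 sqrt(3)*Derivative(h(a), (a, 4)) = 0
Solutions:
 h(a) = C1 + C2*a + C3*a^2 + C4*a^3
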